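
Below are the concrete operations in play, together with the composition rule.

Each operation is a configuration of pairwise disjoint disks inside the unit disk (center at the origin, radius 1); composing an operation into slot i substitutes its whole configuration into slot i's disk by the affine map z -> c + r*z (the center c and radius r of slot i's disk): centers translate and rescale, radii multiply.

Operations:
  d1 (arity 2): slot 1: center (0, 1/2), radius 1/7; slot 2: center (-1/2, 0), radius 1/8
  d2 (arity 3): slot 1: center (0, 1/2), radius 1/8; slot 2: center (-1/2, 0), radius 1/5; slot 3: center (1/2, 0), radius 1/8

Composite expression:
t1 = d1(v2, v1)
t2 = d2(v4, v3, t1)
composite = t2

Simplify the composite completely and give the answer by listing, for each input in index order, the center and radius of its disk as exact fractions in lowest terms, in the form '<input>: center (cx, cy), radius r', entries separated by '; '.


v1: center (7/16, 0), radius 1/64; v2: center (1/2, 1/16), radius 1/56; v3: center (-1/2, 0), radius 1/5; v4: center (0, 1/2), radius 1/8


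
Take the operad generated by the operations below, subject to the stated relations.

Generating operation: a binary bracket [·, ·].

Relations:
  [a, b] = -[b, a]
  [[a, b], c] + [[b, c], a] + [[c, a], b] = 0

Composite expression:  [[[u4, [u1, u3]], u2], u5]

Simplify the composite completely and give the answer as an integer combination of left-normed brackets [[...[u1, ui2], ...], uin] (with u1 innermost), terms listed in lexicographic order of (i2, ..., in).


-[[[[u1, u3], u4], u2], u5]

Skip Jacobi rewriting: expand, keep u1-initial words, read off terms.
Composite bracket: [[[u4, [u1, u3]], u2], u5]
Each bracket splits as ab - ba, giving 16 signed words (2^4 = 16).
Words beginning with u1 determine it all:
  sign of u1u3u4u2u5 is -1, so it contributes -[[[[u1, u3], u4], u2], u5]


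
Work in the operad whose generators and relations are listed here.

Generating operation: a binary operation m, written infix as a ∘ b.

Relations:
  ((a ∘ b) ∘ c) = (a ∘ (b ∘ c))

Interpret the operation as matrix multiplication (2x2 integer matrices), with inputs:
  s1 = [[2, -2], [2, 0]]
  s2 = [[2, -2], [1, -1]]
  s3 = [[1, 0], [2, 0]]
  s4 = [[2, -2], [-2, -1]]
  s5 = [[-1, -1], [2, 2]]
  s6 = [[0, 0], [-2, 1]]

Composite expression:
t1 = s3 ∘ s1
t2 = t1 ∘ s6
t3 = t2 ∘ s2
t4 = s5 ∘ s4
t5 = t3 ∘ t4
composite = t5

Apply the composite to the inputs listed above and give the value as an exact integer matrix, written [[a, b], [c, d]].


[[0, 54], [0, 108]]

(s3 ∘ s1) = [[2, -2], [4, -4]]
((s3 ∘ s1) ∘ s6) = [[4, -2], [8, -4]]
(((s3 ∘ s1) ∘ s6) ∘ s2) = [[6, -6], [12, -12]]
(s5 ∘ s4) = [[0, 3], [0, -6]]
((((s3 ∘ s1) ∘ s6) ∘ s2) ∘ (s5 ∘ s4)) = [[0, 54], [0, 108]]


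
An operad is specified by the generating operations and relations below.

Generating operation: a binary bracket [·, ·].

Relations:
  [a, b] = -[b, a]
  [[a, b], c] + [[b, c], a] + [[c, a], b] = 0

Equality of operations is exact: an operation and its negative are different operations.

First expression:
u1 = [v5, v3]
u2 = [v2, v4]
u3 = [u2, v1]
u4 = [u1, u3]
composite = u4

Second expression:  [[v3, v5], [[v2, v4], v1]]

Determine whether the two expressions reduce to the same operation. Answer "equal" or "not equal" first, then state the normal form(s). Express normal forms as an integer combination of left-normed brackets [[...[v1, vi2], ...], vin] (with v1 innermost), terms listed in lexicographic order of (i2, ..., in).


not equal; first: -[[[[v1, v2], v4], v3], v5] + [[[[v1, v2], v4], v5], v3] + [[[[v1, v4], v2], v3], v5] - [[[[v1, v4], v2], v5], v3]; second: [[[[v1, v2], v4], v3], v5] - [[[[v1, v2], v4], v5], v3] - [[[[v1, v4], v2], v3], v5] + [[[[v1, v4], v2], v5], v3]

Normal form of the first expression: -[[[[v1, v2], v4], v3], v5] + [[[[v1, v2], v4], v5], v3] + [[[[v1, v4], v2], v3], v5] - [[[[v1, v4], v2], v5], v3]
Normal form of the second expression: [[[[v1, v2], v4], v3], v5] - [[[[v1, v2], v4], v5], v3] - [[[[v1, v4], v2], v3], v5] + [[[[v1, v4], v2], v5], v3]
No match — not equal.


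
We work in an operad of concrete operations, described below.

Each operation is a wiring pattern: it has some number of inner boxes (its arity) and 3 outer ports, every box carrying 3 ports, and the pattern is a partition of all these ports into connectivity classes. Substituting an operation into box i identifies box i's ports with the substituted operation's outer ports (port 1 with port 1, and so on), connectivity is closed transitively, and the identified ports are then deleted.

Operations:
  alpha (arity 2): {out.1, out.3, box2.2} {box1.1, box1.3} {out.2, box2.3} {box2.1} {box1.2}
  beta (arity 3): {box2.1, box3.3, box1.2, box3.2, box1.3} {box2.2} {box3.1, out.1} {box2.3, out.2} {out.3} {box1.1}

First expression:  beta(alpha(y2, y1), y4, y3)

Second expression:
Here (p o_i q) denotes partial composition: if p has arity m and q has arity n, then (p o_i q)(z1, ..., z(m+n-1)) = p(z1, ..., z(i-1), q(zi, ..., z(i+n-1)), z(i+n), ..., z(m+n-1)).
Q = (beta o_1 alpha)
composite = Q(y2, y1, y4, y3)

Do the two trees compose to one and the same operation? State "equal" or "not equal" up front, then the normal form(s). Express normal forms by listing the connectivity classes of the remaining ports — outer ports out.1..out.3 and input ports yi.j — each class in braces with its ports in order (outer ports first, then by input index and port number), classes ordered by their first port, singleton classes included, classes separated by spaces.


equal: each reduces to {out.1, y3.1} {out.2, y4.3} {out.3} {y1.1} {y1.2, y1.3, y3.2, y3.3, y4.1} {y2.1, y2.3} {y2.2} {y4.2}

The first expression reduces to {out.1, y3.1} {out.2, y4.3} {out.3} {y1.1} {y1.2, y1.3, y3.2, y3.3, y4.1} {y2.1, y2.3} {y2.2} {y4.2}
The second expression reduces to {out.1, y3.1} {out.2, y4.3} {out.3} {y1.1} {y1.2, y1.3, y3.2, y3.3, y4.1} {y2.1, y2.3} {y2.2} {y4.2}
The normal forms match — equal.


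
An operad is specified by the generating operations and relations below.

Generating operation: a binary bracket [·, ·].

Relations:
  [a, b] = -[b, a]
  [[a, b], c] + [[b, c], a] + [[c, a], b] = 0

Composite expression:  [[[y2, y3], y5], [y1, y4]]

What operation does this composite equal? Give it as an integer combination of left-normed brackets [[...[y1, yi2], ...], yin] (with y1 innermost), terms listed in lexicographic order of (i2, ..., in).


In the tensor algebra, words opening y1 carry the y1-anchored form.
Composite bracket: [[[y2, y3], y5], [y1, y4]]
Under [a, b] = ab - ba we get 16 signed associative words (2^4 = 16).
Only words starting with y1 matter:
  sign of y1y4y2y3y5 is -1, so it contributes -[[[[y1, y4], y2], y3], y5]
  sign of y1y4y3y2y5 is +1, so it contributes +[[[[y1, y4], y3], y2], y5]
  sign of y1y4y5y2y3 is +1, so it contributes +[[[[y1, y4], y5], y2], y3]
  sign of y1y4y5y3y2 is -1, so it contributes -[[[[y1, y4], y5], y3], y2]

-[[[[y1, y4], y2], y3], y5] + [[[[y1, y4], y3], y2], y5] + [[[[y1, y4], y5], y2], y3] - [[[[y1, y4], y5], y3], y2]


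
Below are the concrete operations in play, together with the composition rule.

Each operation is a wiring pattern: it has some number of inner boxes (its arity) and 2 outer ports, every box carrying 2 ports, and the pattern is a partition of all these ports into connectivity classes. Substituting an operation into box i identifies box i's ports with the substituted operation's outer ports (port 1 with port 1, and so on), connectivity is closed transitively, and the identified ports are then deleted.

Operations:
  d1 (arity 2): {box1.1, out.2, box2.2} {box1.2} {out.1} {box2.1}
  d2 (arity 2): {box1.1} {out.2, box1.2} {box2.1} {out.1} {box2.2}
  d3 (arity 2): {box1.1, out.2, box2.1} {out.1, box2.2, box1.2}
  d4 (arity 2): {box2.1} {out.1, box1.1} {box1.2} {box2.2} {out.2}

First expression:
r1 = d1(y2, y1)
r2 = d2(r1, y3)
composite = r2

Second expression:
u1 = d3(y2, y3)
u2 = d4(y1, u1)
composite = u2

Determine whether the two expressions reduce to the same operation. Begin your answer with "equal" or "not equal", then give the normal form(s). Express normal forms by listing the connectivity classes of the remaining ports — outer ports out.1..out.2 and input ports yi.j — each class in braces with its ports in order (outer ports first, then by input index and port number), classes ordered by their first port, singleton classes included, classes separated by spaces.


not equal; the first gives {out.1} {out.2, y1.2, y2.1} {y1.1} {y2.2} {y3.1} {y3.2} and the second {out.1, y1.1} {out.2} {y1.2} {y2.1, y3.1} {y2.2, y3.2}

The first composite normalizes to {out.1} {out.2, y1.2, y2.1} {y1.1} {y2.2} {y3.1} {y3.2}
The second composite normalizes to {out.1, y1.1} {out.2} {y1.2} {y2.1, y3.1} {y2.2, y3.2}
They disagree, so not equal.


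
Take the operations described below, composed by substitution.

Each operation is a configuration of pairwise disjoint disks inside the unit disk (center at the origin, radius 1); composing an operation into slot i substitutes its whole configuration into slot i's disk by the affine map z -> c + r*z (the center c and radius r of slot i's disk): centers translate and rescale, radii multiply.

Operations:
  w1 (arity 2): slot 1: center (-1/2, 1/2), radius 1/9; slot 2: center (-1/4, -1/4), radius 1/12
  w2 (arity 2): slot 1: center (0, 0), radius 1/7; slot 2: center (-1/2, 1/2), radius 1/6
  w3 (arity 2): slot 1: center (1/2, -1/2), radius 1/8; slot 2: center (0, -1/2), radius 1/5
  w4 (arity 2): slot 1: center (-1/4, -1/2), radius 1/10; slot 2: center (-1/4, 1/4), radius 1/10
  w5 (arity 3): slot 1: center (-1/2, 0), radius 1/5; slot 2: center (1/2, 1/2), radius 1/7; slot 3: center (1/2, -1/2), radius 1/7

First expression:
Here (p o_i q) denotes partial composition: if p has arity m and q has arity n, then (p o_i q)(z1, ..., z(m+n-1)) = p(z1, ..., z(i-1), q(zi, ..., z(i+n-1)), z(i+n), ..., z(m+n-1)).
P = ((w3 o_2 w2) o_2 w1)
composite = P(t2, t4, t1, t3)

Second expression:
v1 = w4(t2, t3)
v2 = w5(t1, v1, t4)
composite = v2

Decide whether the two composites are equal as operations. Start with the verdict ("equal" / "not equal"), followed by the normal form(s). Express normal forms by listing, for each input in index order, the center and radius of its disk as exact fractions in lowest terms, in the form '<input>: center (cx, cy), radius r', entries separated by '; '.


not equal; first: t1: center (-1/140, -71/140), radius 1/420; t2: center (1/2, -1/2), radius 1/8; t3: center (-1/10, -2/5), radius 1/30; t4: center (-1/70, -17/35), radius 1/315; second: t1: center (-1/2, 0), radius 1/5; t2: center (13/28, 3/7), radius 1/70; t3: center (13/28, 15/28), radius 1/70; t4: center (1/2, -1/2), radius 1/7

The first composite normalizes to t1: center (-1/140, -71/140), radius 1/420; t2: center (1/2, -1/2), radius 1/8; t3: center (-1/10, -2/5), radius 1/30; t4: center (-1/70, -17/35), radius 1/315
The second composite normalizes to t1: center (-1/2, 0), radius 1/5; t2: center (13/28, 3/7), radius 1/70; t3: center (13/28, 15/28), radius 1/70; t4: center (1/2, -1/2), radius 1/7
Distinct normal forms: not equal.


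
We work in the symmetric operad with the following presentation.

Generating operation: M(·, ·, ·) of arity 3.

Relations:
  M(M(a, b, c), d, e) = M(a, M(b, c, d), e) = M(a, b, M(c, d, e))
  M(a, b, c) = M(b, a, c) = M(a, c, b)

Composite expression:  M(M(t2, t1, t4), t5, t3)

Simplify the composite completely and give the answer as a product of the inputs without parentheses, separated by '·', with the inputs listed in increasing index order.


With M associative and commutative, the t-input set is all that matters.
M(t2, t1, t4) linearizes to t2 · t1 · t4
M(M(t2, t1, t4), t5, t3) linearizes to t2 · t1 · t4 · t5 · t3
the factors in increasing index order: t1 · t2 · t3 · t4 · t5

t1 · t2 · t3 · t4 · t5


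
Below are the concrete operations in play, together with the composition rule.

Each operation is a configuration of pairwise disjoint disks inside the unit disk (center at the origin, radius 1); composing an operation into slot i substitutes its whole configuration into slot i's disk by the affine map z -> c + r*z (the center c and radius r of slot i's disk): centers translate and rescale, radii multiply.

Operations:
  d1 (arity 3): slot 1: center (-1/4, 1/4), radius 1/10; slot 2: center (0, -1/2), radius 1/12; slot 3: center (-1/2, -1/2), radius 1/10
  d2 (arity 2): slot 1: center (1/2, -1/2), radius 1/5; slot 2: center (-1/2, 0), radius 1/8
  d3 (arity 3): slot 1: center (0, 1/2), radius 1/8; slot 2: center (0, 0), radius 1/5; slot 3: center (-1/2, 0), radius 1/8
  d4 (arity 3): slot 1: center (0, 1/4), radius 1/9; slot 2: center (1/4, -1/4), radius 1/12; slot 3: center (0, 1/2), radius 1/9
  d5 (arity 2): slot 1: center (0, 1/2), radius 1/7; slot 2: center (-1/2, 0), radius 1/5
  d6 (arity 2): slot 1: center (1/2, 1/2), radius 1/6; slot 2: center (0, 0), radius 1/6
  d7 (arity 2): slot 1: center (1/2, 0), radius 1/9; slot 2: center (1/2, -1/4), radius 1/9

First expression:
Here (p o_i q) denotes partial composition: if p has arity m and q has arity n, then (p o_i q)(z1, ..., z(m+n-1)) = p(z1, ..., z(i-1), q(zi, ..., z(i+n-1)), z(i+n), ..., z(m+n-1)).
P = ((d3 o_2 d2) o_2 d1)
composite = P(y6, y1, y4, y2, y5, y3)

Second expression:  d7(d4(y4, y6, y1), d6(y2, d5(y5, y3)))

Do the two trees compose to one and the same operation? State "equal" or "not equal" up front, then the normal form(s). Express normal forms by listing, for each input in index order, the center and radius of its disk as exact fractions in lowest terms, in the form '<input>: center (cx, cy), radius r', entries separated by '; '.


not equal: they reduce to y1: center (9/100, -9/100), radius 1/250; y2: center (2/25, -3/25), radius 1/250; y3: center (-1/2, 0), radius 1/8; y4: center (1/10, -3/25), radius 1/300; y5: center (-1/10, 0), radius 1/40; y6: center (0, 1/2), radius 1/8 and y1: center (1/2, 1/18), radius 1/81; y2: center (5/9, -7/36), radius 1/54; y3: center (53/108, -1/4), radius 1/270; y4: center (1/2, 1/36), radius 1/81; y5: center (1/2, -13/54), radius 1/378; y6: center (19/36, -1/36), radius 1/108

In normal form, the first expression is y1: center (9/100, -9/100), radius 1/250; y2: center (2/25, -3/25), radius 1/250; y3: center (-1/2, 0), radius 1/8; y4: center (1/10, -3/25), radius 1/300; y5: center (-1/10, 0), radius 1/40; y6: center (0, 1/2), radius 1/8
In normal form, the second expression is y1: center (1/2, 1/18), radius 1/81; y2: center (5/9, -7/36), radius 1/54; y3: center (53/108, -1/4), radius 1/270; y4: center (1/2, 1/36), radius 1/81; y5: center (1/2, -13/54), radius 1/378; y6: center (19/36, -1/36), radius 1/108
No match — not equal.


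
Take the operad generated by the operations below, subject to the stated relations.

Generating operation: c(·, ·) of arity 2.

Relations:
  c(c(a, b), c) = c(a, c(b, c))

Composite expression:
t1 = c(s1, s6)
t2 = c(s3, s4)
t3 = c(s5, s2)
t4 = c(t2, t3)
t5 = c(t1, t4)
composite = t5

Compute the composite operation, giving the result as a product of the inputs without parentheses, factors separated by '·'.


s1 · s6 · s3 · s4 · s5 · s2

Associativity of c dissolves the nesting; only the s-input order survives.
c(s1, s6) collapses to s1 · s6
c(s3, s4) collapses to s3 · s4
c(s5, s2) collapses to s5 · s2
c(c(s3, s4), c(s5, s2)) collapses to s3 · s4 · s5 · s2
c(c(s1, s6), c(c(s3, s4), c(s5, s2))) collapses to s1 · s6 · s3 · s4 · s5 · s2


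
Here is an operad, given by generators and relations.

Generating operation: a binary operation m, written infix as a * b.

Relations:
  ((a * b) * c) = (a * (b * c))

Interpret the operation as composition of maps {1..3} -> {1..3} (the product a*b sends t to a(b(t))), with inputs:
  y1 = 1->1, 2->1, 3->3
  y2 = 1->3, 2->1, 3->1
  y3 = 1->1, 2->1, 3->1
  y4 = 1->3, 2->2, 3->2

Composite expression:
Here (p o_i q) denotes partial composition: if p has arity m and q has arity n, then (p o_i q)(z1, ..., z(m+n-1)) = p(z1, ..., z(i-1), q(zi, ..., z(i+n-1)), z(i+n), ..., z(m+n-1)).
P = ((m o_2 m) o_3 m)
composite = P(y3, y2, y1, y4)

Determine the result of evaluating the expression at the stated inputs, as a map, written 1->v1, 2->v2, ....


1->1, 2->1, 3->1

(y1 * y4) = 1->3, 2->1, 3->1
(y2 * (y1 * y4)) = 1->1, 2->3, 3->3
(y3 * (y2 * (y1 * y4))) = 1->1, 2->1, 3->1


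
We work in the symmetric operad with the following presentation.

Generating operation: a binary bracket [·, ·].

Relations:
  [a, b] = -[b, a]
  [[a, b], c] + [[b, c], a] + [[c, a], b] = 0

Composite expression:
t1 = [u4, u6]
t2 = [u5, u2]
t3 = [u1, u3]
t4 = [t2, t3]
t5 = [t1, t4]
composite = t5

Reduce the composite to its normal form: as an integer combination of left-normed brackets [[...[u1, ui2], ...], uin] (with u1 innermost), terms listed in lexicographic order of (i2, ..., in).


In the tensor algebra, words opening u1 carry the u1-anchored form.
Composite bracket: [[u4, u6], [[u5, u2], [u1, u3]]]
Each bracket splits as ab - ba, giving 32 signed words (2^5 = 32).
Coefficients come from the u1-initial words:
  u1u3u2u5u4u6 appears with sign -1, giving the term -[[[[[u1, u3], u2], u5], u4], u6]
  u1u3u2u5u6u4 appears with sign +1, giving the term +[[[[[u1, u3], u2], u5], u6], u4]
  u1u3u5u2u4u6 appears with sign +1, giving the term +[[[[[u1, u3], u5], u2], u4], u6]
  u1u3u5u2u6u4 appears with sign -1, giving the term -[[[[[u1, u3], u5], u2], u6], u4]

-[[[[[u1, u3], u2], u5], u4], u6] + [[[[[u1, u3], u2], u5], u6], u4] + [[[[[u1, u3], u5], u2], u4], u6] - [[[[[u1, u3], u5], u2], u6], u4]


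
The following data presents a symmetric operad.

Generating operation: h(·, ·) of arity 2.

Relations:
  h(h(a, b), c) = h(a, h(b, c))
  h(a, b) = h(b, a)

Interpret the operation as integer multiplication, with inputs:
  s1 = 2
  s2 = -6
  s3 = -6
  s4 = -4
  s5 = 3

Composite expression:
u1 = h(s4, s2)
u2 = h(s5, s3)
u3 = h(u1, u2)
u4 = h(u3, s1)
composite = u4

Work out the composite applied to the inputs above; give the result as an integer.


-864


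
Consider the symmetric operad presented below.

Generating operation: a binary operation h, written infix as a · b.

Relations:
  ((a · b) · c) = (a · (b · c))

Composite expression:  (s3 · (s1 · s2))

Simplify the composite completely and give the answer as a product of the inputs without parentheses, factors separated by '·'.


Every regrouping of h is equal, so read the s-inputs in written order.
(s1 · s2) spells out as s1 · s2
(s3 · (s1 · s2)) spells out as s3 · s1 · s2

s3 · s1 · s2


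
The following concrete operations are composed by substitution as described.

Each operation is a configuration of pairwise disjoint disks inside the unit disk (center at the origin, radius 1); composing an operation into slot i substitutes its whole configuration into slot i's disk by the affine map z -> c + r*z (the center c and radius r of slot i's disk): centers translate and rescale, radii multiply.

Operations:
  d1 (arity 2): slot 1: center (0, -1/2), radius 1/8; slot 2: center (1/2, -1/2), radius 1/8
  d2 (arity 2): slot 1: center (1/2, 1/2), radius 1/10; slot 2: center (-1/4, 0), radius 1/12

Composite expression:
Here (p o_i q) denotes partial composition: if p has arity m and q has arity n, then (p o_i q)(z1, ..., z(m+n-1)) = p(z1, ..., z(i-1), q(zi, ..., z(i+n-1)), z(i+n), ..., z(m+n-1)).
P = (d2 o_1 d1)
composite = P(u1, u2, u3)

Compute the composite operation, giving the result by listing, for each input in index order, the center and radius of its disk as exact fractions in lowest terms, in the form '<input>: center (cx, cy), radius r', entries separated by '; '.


u1: center (1/2, 9/20), radius 1/80; u2: center (11/20, 9/20), radius 1/80; u3: center (-1/4, 0), radius 1/12

Nesting under d2 composes maps z -> c + r*z down each u-path.
u1 passes through 2 substitutions, ending at center (1/2, 9/20), radius 1/80
u2 passes through 2 substitutions, ending at center (11/20, 9/20), radius 1/80
u3 passes through 1 substitution, ending at center (-1/4, 0), radius 1/12


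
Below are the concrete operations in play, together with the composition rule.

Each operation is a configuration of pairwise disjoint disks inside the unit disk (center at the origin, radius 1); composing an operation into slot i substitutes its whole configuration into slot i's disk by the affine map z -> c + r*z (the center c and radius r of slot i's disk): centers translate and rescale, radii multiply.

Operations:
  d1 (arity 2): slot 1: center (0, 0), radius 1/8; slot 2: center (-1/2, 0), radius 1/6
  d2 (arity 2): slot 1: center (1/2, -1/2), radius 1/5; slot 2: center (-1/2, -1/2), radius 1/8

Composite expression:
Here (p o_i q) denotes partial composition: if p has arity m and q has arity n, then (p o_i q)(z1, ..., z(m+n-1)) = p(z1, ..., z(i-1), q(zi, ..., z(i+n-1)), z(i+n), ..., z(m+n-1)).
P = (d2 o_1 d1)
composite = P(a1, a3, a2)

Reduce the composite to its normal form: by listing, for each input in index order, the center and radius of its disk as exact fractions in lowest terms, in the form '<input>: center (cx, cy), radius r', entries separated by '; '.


a1: center (1/2, -1/2), radius 1/40; a2: center (-1/2, -1/2), radius 1/8; a3: center (2/5, -1/2), radius 1/30

Nesting under d2 composes maps z -> c + r*z down each a-path.
a1 passes through 2 substitutions, ending at center (1/2, -1/2), radius 1/40
a3 passes through 2 substitutions, ending at center (2/5, -1/2), radius 1/30
a2 passes through 1 substitution, ending at center (-1/2, -1/2), radius 1/8


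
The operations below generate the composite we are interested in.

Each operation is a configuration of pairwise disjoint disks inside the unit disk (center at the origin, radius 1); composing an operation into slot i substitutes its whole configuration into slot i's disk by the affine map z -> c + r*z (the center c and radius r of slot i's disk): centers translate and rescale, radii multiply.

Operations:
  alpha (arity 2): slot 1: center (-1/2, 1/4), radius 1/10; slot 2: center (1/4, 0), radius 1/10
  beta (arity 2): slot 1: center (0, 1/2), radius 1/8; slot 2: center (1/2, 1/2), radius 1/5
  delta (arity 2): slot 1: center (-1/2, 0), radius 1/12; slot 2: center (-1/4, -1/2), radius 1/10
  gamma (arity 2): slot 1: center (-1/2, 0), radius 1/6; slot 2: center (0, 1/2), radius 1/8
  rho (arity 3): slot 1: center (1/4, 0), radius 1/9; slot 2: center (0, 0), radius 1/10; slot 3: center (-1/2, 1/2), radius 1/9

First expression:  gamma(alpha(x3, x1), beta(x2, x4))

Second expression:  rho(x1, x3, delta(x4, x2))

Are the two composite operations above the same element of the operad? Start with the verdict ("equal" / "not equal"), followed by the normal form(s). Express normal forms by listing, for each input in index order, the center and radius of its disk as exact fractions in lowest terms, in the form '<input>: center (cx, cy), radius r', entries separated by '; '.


not equal; the first gives x1: center (-11/24, 0), radius 1/60; x2: center (0, 9/16), radius 1/64; x3: center (-7/12, 1/24), radius 1/60; x4: center (1/16, 9/16), radius 1/40 and the second x1: center (1/4, 0), radius 1/9; x2: center (-19/36, 4/9), radius 1/90; x3: center (0, 0), radius 1/10; x4: center (-5/9, 1/2), radius 1/108


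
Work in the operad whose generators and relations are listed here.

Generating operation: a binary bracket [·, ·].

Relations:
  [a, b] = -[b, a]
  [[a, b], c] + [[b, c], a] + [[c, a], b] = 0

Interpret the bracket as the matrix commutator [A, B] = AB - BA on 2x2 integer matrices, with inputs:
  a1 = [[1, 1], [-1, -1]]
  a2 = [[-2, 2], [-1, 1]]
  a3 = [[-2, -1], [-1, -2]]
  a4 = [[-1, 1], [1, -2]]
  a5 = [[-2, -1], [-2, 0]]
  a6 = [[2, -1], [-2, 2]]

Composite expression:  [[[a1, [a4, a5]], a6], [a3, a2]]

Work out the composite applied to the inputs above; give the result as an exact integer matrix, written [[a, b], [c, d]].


[[6, 48], [60, -6]]

[a4, a5] = [[-1, 1], [0, 1]]
[a1, [a4, a5]] = [[1, 4], [2, -1]]
[[a1, [a4, a5]], a6] = [[-6, -2], [4, 6]]
[a3, a2] = [[3, -3], [3, -3]]
[[[a1, [a4, a5]], a6], [a3, a2]] = [[6, 48], [60, -6]]


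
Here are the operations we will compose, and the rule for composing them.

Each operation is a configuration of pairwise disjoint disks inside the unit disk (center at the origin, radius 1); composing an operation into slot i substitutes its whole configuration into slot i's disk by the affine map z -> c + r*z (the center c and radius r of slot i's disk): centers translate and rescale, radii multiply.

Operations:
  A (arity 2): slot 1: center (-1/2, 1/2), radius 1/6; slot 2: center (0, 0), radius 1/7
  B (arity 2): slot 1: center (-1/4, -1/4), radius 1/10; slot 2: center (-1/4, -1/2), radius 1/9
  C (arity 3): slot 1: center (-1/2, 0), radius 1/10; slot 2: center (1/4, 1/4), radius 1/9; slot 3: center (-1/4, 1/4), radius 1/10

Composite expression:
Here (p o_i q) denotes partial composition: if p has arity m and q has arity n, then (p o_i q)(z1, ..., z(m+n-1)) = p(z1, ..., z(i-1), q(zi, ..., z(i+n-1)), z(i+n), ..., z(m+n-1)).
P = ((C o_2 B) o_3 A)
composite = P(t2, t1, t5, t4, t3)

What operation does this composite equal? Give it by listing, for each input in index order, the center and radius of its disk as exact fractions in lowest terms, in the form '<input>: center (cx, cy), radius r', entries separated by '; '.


t1: center (2/9, 2/9), radius 1/90; t2: center (-1/2, 0), radius 1/10; t3: center (-1/4, 1/4), radius 1/10; t4: center (2/9, 7/36), radius 1/567; t5: center (35/162, 65/324), radius 1/486

Affine substitution under C: radii multiply and t-centers shift.
input t2: applying the 1 nested substitution gives center (-1/2, 0), radius 1/10
input t1: applying the 2 nested substitutions gives center (2/9, 2/9), radius 1/90
input t5: applying the 3 nested substitutions gives center (35/162, 65/324), radius 1/486
input t4: applying the 3 nested substitutions gives center (2/9, 7/36), radius 1/567
input t3: applying the 1 nested substitution gives center (-1/4, 1/4), radius 1/10


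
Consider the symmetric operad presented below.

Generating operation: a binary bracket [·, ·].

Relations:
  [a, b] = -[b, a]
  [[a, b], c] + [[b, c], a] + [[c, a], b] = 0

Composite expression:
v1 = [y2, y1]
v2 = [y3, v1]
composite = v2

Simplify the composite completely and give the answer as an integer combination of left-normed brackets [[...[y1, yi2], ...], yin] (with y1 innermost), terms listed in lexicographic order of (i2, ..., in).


[[y1, y2], y3]

In the tensor algebra, words opening y1 carry the y1-anchored form.
Composite bracket: [y3, [y2, y1]]
Under [a, b] = ab - ba we get 4 signed associative words (2^2 = 4).
Coefficients come from the y1-initial words:
  from y1y2y3, sign +1: term +[[y1, y2], y3]


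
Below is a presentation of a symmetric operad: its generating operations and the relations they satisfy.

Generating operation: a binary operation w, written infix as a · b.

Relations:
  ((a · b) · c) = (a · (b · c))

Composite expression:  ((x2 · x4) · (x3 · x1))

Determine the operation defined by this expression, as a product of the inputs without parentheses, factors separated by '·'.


x2 · x4 · x3 · x1

Associativity of w dissolves the nesting; only the x-input order survives.
(x2 · x4) collapses to x2 · x4
(x3 · x1) collapses to x3 · x1
((x2 · x4) · (x3 · x1)) collapses to x2 · x4 · x3 · x1


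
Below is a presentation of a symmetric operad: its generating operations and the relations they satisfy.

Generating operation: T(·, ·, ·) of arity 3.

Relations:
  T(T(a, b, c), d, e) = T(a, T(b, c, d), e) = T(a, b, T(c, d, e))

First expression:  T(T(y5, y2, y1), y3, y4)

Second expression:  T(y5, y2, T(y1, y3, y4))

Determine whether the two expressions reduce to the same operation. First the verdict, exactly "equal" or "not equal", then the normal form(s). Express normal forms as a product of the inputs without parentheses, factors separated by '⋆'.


equal; both compose to y5 ⋆ y2 ⋆ y1 ⋆ y3 ⋆ y4


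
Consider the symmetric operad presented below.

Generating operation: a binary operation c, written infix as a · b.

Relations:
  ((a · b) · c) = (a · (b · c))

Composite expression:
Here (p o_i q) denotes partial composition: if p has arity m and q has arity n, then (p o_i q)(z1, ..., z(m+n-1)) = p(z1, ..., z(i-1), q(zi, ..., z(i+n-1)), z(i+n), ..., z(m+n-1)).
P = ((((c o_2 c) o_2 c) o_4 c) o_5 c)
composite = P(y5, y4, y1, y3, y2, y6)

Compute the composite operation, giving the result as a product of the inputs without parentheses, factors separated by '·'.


y5 · y4 · y1 · y3 · y2 · y6

Under associativity of c, the answer is the y's in reading order.
(y4 · y1) flattens to y4 · y1
(y2 · y6) flattens to y2 · y6
(y3 · (y2 · y6)) flattens to y3 · y2 · y6
((y4 · y1) · (y3 · (y2 · y6))) flattens to y4 · y1 · y3 · y2 · y6
(y5 · ((y4 · y1) · (y3 · (y2 · y6)))) flattens to y5 · y4 · y1 · y3 · y2 · y6


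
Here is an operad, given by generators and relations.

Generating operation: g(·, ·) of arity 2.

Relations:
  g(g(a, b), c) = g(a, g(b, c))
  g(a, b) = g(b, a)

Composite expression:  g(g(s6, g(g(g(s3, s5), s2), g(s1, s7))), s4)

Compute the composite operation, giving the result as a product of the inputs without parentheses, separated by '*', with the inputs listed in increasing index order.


s1 * s2 * s3 * s4 * s5 * s6 * s7


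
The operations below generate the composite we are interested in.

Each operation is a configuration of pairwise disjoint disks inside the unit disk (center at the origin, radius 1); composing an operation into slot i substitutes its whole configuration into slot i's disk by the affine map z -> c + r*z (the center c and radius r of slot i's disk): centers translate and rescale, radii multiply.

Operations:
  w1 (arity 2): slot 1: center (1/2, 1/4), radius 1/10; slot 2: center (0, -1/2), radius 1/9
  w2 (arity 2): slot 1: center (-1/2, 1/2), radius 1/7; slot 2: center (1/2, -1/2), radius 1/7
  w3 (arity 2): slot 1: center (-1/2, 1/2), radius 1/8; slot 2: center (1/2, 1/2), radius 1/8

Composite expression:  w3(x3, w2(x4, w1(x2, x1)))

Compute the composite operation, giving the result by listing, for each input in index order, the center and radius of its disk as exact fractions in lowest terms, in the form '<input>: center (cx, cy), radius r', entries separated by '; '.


Below w3, radii multiply path by path; the x-disk centers shift.
x3: after 1 affine step, its disk has center (-1/2, 1/2), radius 1/8
x4: after 2 affine steps, its disk has center (7/16, 9/16), radius 1/56
x2: after 3 affine steps, its disk has center (4/7, 99/224), radius 1/560
x1: after 3 affine steps, its disk has center (9/16, 3/7), radius 1/504

x1: center (9/16, 3/7), radius 1/504; x2: center (4/7, 99/224), radius 1/560; x3: center (-1/2, 1/2), radius 1/8; x4: center (7/16, 9/16), radius 1/56


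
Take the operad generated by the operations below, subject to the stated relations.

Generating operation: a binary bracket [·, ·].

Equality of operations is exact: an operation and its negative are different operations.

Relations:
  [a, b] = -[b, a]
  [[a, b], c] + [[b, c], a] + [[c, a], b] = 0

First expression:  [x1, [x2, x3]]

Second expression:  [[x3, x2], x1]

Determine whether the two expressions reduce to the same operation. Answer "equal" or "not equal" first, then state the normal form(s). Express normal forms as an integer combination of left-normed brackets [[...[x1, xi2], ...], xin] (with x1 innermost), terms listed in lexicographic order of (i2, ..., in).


equal — both sides give [[x1, x2], x3] - [[x1, x3], x2]


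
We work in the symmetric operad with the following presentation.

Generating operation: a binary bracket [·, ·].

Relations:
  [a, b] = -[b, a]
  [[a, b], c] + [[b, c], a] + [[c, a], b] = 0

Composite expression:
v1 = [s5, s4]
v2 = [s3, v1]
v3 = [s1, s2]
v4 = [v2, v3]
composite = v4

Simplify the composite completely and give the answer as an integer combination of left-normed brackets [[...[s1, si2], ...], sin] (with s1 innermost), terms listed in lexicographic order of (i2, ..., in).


[[[[s1, s2], s3], s4], s5] - [[[[s1, s2], s3], s5], s4] - [[[[s1, s2], s4], s5], s3] + [[[[s1, s2], s5], s4], s3]


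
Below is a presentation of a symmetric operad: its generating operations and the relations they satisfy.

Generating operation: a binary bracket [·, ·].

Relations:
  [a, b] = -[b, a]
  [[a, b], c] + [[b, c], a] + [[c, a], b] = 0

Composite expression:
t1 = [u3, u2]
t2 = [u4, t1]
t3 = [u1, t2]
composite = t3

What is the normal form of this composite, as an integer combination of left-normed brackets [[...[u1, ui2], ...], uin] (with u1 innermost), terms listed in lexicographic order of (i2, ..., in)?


[[[u1, u2], u3], u4] - [[[u1, u3], u2], u4] - [[[u1, u4], u2], u3] + [[[u1, u4], u3], u2]

Skip Jacobi rewriting: expand, keep u1-initial words, read off terms.
Composite bracket: [u1, [u4, [u3, u2]]]
Each bracket splits as ab - ba, giving 8 signed words (2^3 = 8).
Keep just the words that open with u1:
  u1u2u3u4 appears with sign +1, giving the term +[[[u1, u2], u3], u4]
  u1u3u2u4 appears with sign -1, giving the term -[[[u1, u3], u2], u4]
  u1u4u2u3 appears with sign -1, giving the term -[[[u1, u4], u2], u3]
  u1u4u3u2 appears with sign +1, giving the term +[[[u1, u4], u3], u2]


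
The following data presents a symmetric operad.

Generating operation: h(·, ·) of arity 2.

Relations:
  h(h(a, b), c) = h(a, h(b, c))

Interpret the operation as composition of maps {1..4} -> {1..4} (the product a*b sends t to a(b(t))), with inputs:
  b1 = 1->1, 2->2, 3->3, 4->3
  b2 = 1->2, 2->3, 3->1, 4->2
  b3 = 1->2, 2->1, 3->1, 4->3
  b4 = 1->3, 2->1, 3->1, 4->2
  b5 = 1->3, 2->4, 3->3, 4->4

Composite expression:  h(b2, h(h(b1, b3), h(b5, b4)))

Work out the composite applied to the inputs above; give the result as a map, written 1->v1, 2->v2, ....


h(b1, b3) = 1->2, 2->1, 3->1, 4->3
h(b5, b4) = 1->3, 2->3, 3->3, 4->4
h(h(b1, b3), h(b5, b4)) = 1->1, 2->1, 3->1, 4->3
h(b2, h(h(b1, b3), h(b5, b4))) = 1->2, 2->2, 3->2, 4->1

1->2, 2->2, 3->2, 4->1


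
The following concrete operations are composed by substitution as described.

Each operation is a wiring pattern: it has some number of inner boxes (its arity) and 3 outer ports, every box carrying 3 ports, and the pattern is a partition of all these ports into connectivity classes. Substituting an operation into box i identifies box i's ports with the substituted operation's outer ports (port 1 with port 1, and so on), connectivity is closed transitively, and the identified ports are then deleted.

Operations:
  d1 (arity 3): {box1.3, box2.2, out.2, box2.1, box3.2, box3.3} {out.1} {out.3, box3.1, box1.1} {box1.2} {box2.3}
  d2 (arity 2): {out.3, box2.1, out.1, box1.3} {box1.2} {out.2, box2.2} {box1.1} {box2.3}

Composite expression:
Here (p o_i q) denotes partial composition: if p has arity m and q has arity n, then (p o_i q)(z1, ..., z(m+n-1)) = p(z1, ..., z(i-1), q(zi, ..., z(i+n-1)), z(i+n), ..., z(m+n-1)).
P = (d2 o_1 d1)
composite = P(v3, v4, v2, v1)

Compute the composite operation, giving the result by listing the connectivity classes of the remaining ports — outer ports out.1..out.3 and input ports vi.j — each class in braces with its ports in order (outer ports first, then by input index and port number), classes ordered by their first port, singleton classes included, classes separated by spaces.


{out.1, out.3, v1.1, v2.1, v3.1} {out.2, v1.2} {v1.3} {v2.2, v2.3, v3.3, v4.1, v4.2} {v3.2} {v4.3}


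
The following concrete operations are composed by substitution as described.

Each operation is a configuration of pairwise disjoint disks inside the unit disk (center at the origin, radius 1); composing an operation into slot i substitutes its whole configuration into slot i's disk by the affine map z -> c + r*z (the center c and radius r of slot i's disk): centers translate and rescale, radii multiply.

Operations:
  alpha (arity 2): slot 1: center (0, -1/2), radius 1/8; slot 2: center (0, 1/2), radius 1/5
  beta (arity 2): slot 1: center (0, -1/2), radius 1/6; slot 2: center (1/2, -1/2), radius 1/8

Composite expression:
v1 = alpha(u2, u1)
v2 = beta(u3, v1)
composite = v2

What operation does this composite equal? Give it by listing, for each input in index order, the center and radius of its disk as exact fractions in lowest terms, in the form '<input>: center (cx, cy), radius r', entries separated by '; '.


Nesting under beta composes maps z -> c + r*z down each u-path.
u3: after 1 affine step, its disk has center (0, -1/2), radius 1/6
u2: after 2 affine steps, its disk has center (1/2, -9/16), radius 1/64
u1: after 2 affine steps, its disk has center (1/2, -7/16), radius 1/40

u1: center (1/2, -7/16), radius 1/40; u2: center (1/2, -9/16), radius 1/64; u3: center (0, -1/2), radius 1/6


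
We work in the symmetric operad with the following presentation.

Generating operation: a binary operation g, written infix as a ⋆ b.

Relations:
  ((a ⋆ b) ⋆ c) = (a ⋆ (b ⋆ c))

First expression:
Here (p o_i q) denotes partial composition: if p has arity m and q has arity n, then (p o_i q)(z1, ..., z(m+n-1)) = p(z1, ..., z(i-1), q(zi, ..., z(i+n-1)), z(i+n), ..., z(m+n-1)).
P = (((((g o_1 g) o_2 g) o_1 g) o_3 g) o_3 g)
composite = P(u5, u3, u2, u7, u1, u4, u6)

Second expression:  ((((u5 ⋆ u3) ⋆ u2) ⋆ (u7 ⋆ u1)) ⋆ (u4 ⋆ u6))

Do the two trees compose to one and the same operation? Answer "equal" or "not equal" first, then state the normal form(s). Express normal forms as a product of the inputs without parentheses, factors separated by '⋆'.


equal: each reduces to u5 ⋆ u3 ⋆ u2 ⋆ u7 ⋆ u1 ⋆ u4 ⋆ u6

Reducing the first expression gives u5 ⋆ u3 ⋆ u2 ⋆ u7 ⋆ u1 ⋆ u4 ⋆ u6
Reducing the second expression gives u5 ⋆ u3 ⋆ u2 ⋆ u7 ⋆ u1 ⋆ u4 ⋆ u6
One common form — equal.


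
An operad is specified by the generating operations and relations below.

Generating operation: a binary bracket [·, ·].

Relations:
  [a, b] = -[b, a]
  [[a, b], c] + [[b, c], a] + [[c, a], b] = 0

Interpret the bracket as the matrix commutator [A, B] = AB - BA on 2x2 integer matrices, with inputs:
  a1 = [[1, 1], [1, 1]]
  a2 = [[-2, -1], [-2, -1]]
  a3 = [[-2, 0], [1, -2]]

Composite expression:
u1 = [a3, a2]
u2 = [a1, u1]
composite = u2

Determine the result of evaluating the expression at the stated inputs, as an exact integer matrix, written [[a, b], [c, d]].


[a3, a2] = [[1, 0], [-1, -1]]
[a1, [a3, a2]] = [[-1, -2], [2, 1]]

[[-1, -2], [2, 1]]


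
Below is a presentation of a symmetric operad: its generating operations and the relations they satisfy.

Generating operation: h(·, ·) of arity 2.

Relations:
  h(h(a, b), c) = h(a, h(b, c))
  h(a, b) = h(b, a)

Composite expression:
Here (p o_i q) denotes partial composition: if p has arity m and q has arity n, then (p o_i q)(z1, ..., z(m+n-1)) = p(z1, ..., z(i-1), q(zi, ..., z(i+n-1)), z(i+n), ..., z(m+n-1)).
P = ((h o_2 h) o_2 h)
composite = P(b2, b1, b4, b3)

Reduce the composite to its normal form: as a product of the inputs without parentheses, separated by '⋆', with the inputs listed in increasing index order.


b1 ⋆ b2 ⋆ b3 ⋆ b4


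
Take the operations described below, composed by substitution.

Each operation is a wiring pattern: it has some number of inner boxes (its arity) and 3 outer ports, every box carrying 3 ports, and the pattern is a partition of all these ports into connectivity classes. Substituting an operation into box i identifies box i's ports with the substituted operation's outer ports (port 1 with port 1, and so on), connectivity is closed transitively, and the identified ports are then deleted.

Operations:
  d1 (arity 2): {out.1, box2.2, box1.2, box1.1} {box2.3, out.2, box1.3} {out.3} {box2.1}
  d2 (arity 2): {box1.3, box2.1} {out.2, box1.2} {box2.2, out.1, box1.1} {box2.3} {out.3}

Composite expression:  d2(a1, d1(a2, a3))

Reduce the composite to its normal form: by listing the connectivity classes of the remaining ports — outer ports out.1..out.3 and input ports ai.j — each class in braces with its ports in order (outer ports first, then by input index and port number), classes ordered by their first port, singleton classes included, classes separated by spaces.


{out.1, a1.1, a2.3, a3.3} {out.2, a1.2} {out.3} {a1.3, a2.1, a2.2, a3.2} {a3.1}

Substituting into d2 glues patterns; closure does the rest.
stage d1: inputs (a2, a3), connectivity {out.1, a2.1, a2.2, a3.2} {out.2, a2.3, a3.3} {out.3} {a3.1}, out.j its boundary
stage d2: inputs (a1, a2, a3), connectivity {out.1, a1.1, a2.3, a3.3} {out.2, a1.2} {out.3} {a1.3, a2.1, a2.2, a3.2} {a3.1}, out.j its boundary
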